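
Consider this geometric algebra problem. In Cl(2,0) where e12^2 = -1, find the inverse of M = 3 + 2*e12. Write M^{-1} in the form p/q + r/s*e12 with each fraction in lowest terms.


M = 3 + 2*e12, where e12^2 = -1.
Since M commutes with its reverse ~M = a - b*e12, M * ~M = a^2 - b^2*e12^2 = a^2 + b^2.
So M^{-1} = ~M / (a^2 + b^2) = (a - b*e12)/(a^2 + b^2).
a^2 + b^2 = 9 + 4 = 13
Scalar part = 3/13 = 3/13
Bivector coeff = -2/13 = -2/13
M^{-1} = 3/13 - 2/13*e12


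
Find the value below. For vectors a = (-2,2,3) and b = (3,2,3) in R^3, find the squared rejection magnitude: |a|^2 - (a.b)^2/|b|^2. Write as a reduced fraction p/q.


|a|^2 = (-2)^2 + 2^2 + 3^2 = 17
|b|^2 = 3^2 + 2^2 + 3^2 = 22
a . b = (-2)*3 + 2*2 + 3*3 = 7
(a.b)^2 = 7^2 = 49
|rej|^2 = 17 - 49/22
= (374 - 49)/22
= 325/22
In lowest terms: 325/22


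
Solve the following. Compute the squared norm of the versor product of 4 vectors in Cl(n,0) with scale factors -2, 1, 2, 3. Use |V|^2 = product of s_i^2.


Each vector v_i has |v_i|^2 = s_i^2
Squared scales: (-2)^2 = 4, 1^2 = 1, 2^2 = 4, 3^2 = 9
|V|^2 = 4 * 1 * 4 * 9
= 144


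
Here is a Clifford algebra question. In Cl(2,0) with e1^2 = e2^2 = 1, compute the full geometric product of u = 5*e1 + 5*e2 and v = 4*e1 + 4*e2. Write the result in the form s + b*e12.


Expand: (5*e1 + 5*e2)(4*e1 + 4*e2)
= 5*4*e1e1 + 5*4*e1e2 + 5*4*e2e1 + 5*4*e2e2
Using e1^2 = e2^2 = 1, e2e1 = -e1e2:
Scalar part s = 5*4 + 5*4 = 20 + 20 = 40
Bivector part b = 5*4 - 5*4 = 20 - 20 = 0
uv = 40 + 0*e12


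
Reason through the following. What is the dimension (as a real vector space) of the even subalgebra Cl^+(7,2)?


Even subalgebra dimension = 2^(n-1)
n = 7 + 2 = 9
2^(9 - 1) = 2^8 = 256
Verification: sum of C(9,k) for even k = 1 + 36 + 126 + 84 + 9 = 256
Result = 256


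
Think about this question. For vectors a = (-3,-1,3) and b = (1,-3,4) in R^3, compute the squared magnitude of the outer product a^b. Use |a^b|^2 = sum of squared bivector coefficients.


a wedge b = (a1*b2 - a2*b1)*e12 + (a1*b3 - a3*b1)*e13 + (a2*b3 - a3*b2)*e23
e12 coeff: (-3)*(-3) - (-1)*1 = 9 - (-1) = 10
e13 coeff: (-3)*4 - 3*1 = -12 - 3 = -15
e23 coeff: (-1)*4 - 3*(-3) = -4 - (-9) = 5
|a wedge b|^2 = 10^2 + (-15)^2 + 5^2
= 100 + 225 + 25
= 350


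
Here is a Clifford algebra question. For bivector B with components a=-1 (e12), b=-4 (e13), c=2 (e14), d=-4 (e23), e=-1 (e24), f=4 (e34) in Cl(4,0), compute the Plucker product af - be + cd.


Plucker relation: af - be + cd
a*f = (-1)*4 = -4
b*e = (-4)*(-1) = 4
c*d = 2*(-4) = -8
af - be + cd = -4 - 4 + (-8)
= -16


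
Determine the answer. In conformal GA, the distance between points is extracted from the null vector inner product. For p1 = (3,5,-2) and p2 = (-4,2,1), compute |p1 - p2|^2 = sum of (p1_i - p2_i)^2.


p1 - p2 = (7, 3, -3)
|p1 - p2|^2 = 7^2 + 3^2 + (-3)^2
= 49 + 9 + 9
= 67


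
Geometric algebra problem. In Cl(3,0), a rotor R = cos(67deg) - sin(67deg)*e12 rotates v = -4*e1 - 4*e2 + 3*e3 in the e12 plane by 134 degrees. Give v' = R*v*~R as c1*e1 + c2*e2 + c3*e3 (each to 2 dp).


Rotor R = cos(67deg) - sin(67deg)*e12
Rotation angle theta = 2 * 67 = 134 degrees in the e12 plane (e1 -> e2).
The component perpendicular to the plane (e3) is invariant: v'_3 = v3 = 3.00
cos(134deg) = -0.6947, sin(134deg) = 0.7193
v'_1 = v1*cos(theta) - v2*sin(theta) = -4*(-0.6947) - (-4)*0.7193 = 5.66
v'_2 = v1*sin(theta) + v2*cos(theta) = -4*0.7193 + (-4)*(-0.6947) = -0.10
v' = 5.66*e1 - 0.10*e2 + 3.00*e3


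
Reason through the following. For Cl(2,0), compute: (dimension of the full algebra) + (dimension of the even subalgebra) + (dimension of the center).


n = 2 + 0 = 2
Total dim = 2^2 = 4
Even subalgebra dim = 2^1 = 2
n is even, so center dim = 1
Sum = 4 + 2 + 1 = 7


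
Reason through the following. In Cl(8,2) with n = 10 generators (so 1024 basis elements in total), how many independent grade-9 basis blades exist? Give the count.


Number of grade-k basis blades in Cl(p,q) with n = p + q is C(n, k).
n = 8 + 2 = 10
C(10, 9) = 10! / (9! * 1!)
= 3628800 / (362880 * 1)
= 10


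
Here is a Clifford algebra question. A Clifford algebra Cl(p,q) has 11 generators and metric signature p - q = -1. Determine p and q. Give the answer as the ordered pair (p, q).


We need p + q = 11 and p - q = -1.
Adding: 2p = 11 + (-1) = 10, so p = 5.
Then q = 11 - 5 = 6.
(p, q) = (5, 6)


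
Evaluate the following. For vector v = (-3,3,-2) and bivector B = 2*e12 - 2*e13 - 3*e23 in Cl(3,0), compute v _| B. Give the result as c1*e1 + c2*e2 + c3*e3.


Left contraction v _| B = <vB>_1 (grade-1 part of the geometric product vB).
Using e1_|e12 = e2, e2_|e12 = -e1, e1_|e13 = e3, e3_|e13 = -e1, e2_|e23 = e3, e3_|e23 = -e2:
e1 coeff: -v2*b12 - v3*b13 = -(3)*(2) - (-2)*(-2) = -10
e2 coeff: v1*b12 - v3*b23 = (-3)*(2) - (-2)*(-3) = -12
e3 coeff: v1*b13 + v2*b23 = (-3)*(-2) + (3)*(-3) = -3
v _| B = -10*e1 - 12*e2 - 3*e3


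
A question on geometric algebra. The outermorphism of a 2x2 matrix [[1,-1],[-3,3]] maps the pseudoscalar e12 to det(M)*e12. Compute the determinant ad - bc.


The outermorphism of a linear map f sends e1^e2 to f(e1)^f(e2).
f(e1) = 1*e1 - 3*e2
f(e2) = -1*e1 + 3*e2
f(e1) ^ f(e2) = (1*e1 - 3*e2) ^ (-1*e1 + 3*e2)
= 1*3*e12 + (-3)*(-1)*e21
= (3 - 3)*e12
= 0*e12
Coefficient = 0


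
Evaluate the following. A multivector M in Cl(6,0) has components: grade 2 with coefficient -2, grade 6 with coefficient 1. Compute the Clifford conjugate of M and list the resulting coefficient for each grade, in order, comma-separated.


Clifford conjugate sign for grade k: (-1)^(k(k+1)/2)
Grade 2: (-1)^(2*3/2) = (-1)^3 = -1, coeff -2 -> 2
Grade 6: (-1)^(6*7/2) = (-1)^21 = -1, coeff 1 -> -1
Conjugated coefficients: 2, -1


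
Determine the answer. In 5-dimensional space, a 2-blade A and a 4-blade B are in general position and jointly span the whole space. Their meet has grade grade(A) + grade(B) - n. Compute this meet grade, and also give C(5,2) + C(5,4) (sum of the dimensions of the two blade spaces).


Meet grade = grade(A) + grade(B) - n
= 2 + 4 - 5 = 1
C(5,2) = 10
C(5,4) = 5
dim_A + dim_B = 10 + 5 = 15


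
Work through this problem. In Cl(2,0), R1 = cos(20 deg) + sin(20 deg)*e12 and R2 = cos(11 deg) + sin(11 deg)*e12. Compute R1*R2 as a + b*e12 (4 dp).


Same-plane rotors commute and their half-angles add:
R1*R2 = cos(a1 + a2) + sin(a1 + a2)*e12.
a1 + a2 = 20 + 11 = 31 deg
cos(31 deg) = 0.8572
sin(31 deg) = 0.5150
R1*R2 = 0.8572 + 0.5150*e12


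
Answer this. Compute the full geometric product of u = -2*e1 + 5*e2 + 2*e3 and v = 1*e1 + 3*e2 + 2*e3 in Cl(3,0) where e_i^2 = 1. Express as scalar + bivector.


In Cl(3,0): e_i^2 = 1, e_ie_j = -e_je_i for i != j.
Scalar part = u . v = (-2)*1 + 5*3 + 2*2
= -2 + 15 + 4 = 17
e12 coeff = (-2)*3 - 5*1 = -6 - 5 = -11
e13 coeff = (-2)*2 - 2*1 = -4 - 2 = -6
e23 coeff = 5*2 - 2*3 = 10 - 6 = 4
uv = 17 - 11*e12 - 6*e13 + 4*e23


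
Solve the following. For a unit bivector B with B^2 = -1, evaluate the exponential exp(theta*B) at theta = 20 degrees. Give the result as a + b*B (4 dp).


For a unit bivector B with B^2 = -1, the exponential series gives
e^(theta*B) = cos(theta) + sin(theta)*B (the GA analogue of Euler's formula).
theta = 20 degrees = 0.349066 rad
cos(20 deg) = 0.9397
sin(20 deg) = 0.3420
exp(theta*B) = 0.9397 + 0.3420*B


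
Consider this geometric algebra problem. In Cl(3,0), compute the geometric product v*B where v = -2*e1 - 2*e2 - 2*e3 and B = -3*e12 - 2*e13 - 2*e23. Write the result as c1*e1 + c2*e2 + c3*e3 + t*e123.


vB has grade-1 (vector) and grade-3 (trivector) parts: vB = (v _| B) + (v ^ B).
Vector part <vB>_1:
  e1: -v2*b12 - v3*b13 = -(-2)*(-3) - (-2)*(-2) = -10
  e2: v1*b12 - v3*b23 = (-2)*(-3) - (-2)*(-2) = 2
  e3: v1*b13 + v2*b23 = (-2)*(-2) + (-2)*(-2) = 8
Trivector part <vB>_3:
  e123: v1*b23 - v2*b13 + v3*b12 = (-2)*(-2) - (-2)*(-2) + (-2)*(-3) = 6
vB = -10*e1 + 2*e2 + 8*e3 + 6*e123


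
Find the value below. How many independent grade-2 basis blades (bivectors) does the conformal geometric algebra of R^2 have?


The conformal model of R^2 uses Cl(3,1) with m = 2 + 2 = 4 generators.
Number of grade-2 blades = C(m, 2) = C(4, 2)
= 4*3/2 = 6


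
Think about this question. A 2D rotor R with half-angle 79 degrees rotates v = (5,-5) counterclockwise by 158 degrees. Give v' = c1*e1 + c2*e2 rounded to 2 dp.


Rotor R = cos(79deg) - sin(79deg)*e12
Rotation angle theta = 2 * 79 = 158 degrees
v' = R*v*~R rotates v by theta.
cos(158deg) = -0.9272, sin(158deg) = 0.3746
v'_1 = 5*cos(158deg) - (-5)*sin(158deg)
= 5*(-0.9272) - (-5)*0.3746
= -2.76
v'_2 = 5*sin(158deg) + (-5)*cos(158deg)
= 5*0.3746 + (-5)*(-0.9272)
= 6.51
v' = -2.76*e1 + 6.51*e2


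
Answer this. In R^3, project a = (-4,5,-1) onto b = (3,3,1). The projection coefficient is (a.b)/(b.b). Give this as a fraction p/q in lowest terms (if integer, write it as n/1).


Projection coefficient = (a . b) / (b . b)
a . b = (-4)*3 + 5*3 + (-1)*1
= -12 + 15 + (-1) = 2
b . b = 3^2 + 3^2 + 1^2
= 9 + 9 + 1 = 19
Coefficient = 2/19
In lowest terms: 2/19


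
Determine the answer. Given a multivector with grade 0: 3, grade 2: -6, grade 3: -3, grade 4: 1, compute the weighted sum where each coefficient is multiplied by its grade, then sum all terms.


Grade-weighted sum = sum of grade_k * coefficient_k
0*3 = 0
2*(-6) = -12
3*(-3) = -9
4*1 = 4
Total = 0 + (-12) + (-9) + 4 = -17


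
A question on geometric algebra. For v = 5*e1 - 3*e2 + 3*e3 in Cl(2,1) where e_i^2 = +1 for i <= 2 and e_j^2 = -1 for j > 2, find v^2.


v^2 = sum of c_i^2 * e_i^2
Positive signature terms (e_i^2 = +1): 5^2 + (-3)^2 = 34
Negative signature terms (e_j^2 = -1): 3^2 = 9
v^2 = 34 - 9 = 25


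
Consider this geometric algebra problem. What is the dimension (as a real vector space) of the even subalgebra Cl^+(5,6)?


Even subalgebra dimension = 2^(n-1)
n = 5 + 6 = 11
2^(11 - 1) = 2^10 = 1024
Verification: sum of C(11,k) for even k = 1 + 55 + 330 + 462 + 165 + 11 = 1024
Result = 1024


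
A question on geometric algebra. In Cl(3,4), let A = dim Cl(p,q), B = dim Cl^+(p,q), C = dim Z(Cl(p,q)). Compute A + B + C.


n = 3 + 4 = 7
Total dim = 2^7 = 128
Even subalgebra dim = 2^6 = 64
n is odd, so center dim = 2
Sum = 128 + 64 + 2 = 194


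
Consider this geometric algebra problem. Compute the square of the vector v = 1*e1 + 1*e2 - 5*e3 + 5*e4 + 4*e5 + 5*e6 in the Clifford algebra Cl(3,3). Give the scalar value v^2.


v^2 = sum of c_i^2 * e_i^2
Positive signature terms (e_i^2 = +1): 1^2 + 1^2 + (-5)^2 = 27
Negative signature terms (e_j^2 = -1): 5^2 + 4^2 + 5^2 = 66
v^2 = 27 - 66 = -39


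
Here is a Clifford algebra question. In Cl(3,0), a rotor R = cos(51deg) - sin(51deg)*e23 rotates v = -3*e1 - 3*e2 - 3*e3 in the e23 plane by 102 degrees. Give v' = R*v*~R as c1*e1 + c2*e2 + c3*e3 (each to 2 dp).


Rotor R = cos(51deg) - sin(51deg)*e23
Rotation angle theta = 2 * 51 = 102 degrees in the e23 plane (e2 -> e3).
The component perpendicular to the plane (e1) is invariant: v'_1 = v1 = -3.00
cos(102deg) = -0.2079, sin(102deg) = 0.9781
v'_2 = v2*cos(theta) - v3*sin(theta) = -3*(-0.2079) - (-3)*0.9781 = 3.56
v'_3 = v2*sin(theta) + v3*cos(theta) = -3*0.9781 + (-3)*(-0.2079) = -2.31
v' = -3.00*e1 + 3.56*e2 - 2.31*e3


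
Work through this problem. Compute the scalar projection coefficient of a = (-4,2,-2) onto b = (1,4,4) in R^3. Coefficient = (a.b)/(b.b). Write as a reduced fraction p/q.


Projection coefficient = (a . b) / (b . b)
a . b = (-4)*1 + 2*4 + (-2)*4
= -4 + 8 + (-8) = -4
b . b = 1^2 + 4^2 + 4^2
= 1 + 16 + 16 = 33
Coefficient = -4/33
In lowest terms: -4/33


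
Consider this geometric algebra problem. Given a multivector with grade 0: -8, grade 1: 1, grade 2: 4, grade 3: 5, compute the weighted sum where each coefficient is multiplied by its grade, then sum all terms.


Grade-weighted sum = sum of grade_k * coefficient_k
0*(-8) = 0
1*1 = 1
2*4 = 8
3*5 = 15
Total = 0 + 1 + 8 + 15 = 24


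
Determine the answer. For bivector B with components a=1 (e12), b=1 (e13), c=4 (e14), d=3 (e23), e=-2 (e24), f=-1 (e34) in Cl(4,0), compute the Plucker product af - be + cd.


Plucker relation: af - be + cd
a*f = 1*(-1) = -1
b*e = 1*(-2) = -2
c*d = 4*3 = 12
af - be + cd = -1 - (-2) + 12
= 13


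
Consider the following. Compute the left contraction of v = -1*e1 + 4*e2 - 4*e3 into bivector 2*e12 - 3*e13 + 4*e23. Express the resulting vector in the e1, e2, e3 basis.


Left contraction v _| B = <vB>_1 (grade-1 part of the geometric product vB).
Using e1_|e12 = e2, e2_|e12 = -e1, e1_|e13 = e3, e3_|e13 = -e1, e2_|e23 = e3, e3_|e23 = -e2:
e1 coeff: -v2*b12 - v3*b13 = -(4)*(2) - (-4)*(-3) = -20
e2 coeff: v1*b12 - v3*b23 = (-1)*(2) - (-4)*(4) = 14
e3 coeff: v1*b13 + v2*b23 = (-1)*(-3) + (4)*(4) = 19
v _| B = -20*e1 + 14*e2 + 19*e3


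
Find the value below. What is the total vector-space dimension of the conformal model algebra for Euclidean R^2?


The conformal model of R^2 uses Cl(3,1): the 2 Euclidean generators plus two extra orthogonal generators e+ (e+^2 = +1) and e- (e-^2 = -1), from which the null vectors e0, einf are built.
Number of generators m = 2 + 2 = 4.
dim Cl(p,q) = 2^m = 2^4 = 16


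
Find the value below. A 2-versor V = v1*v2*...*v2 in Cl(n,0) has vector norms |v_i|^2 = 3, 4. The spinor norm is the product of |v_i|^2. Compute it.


Spinor norm N(V) = |v1|^2 * |v2|^2 * ... * |v2|^2
= 3 * 4
Running product: 3, 12
N(V) = 12


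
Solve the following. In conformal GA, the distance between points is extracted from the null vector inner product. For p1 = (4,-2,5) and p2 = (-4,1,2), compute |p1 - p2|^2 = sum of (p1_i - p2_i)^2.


p1 - p2 = (8, -3, 3)
|p1 - p2|^2 = 8^2 + (-3)^2 + 3^2
= 64 + 9 + 9
= 82


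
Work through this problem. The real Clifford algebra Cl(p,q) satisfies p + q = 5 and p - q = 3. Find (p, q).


We need p + q = 5 and p - q = 3.
Adding: 2p = 5 + 3 = 8, so p = 4.
Then q = 5 - 4 = 1.
(p, q) = (4, 1)


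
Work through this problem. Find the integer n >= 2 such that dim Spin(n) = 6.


dim Spin(n) = dim so(n) = n(n-1)/2.
Solve n(n-1)/2 = 6, i.e. n^2 - n - 12 = 0.
Discriminant = 1 + 8*6 = 49
n = (1 + sqrt(49))/2 = (1 + 7)/2 = 4


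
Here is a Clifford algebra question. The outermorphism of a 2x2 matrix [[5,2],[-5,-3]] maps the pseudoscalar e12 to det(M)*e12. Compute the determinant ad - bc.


The outermorphism of a linear map f sends e1^e2 to f(e1)^f(e2).
f(e1) = 5*e1 - 5*e2
f(e2) = 2*e1 - 3*e2
f(e1) ^ f(e2) = (5*e1 - 5*e2) ^ (2*e1 - 3*e2)
= 5*(-3)*e12 + (-5)*2*e21
= (-15 - (-10))*e12
= -5*e12
Coefficient = -5


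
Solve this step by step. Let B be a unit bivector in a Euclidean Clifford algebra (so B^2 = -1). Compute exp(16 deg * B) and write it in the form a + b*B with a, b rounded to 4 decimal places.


For a unit bivector B with B^2 = -1, the exponential series gives
e^(theta*B) = cos(theta) + sin(theta)*B (the GA analogue of Euler's formula).
theta = 16 degrees = 0.279253 rad
cos(16 deg) = 0.9613
sin(16 deg) = 0.2756
exp(theta*B) = 0.9613 + 0.2756*B


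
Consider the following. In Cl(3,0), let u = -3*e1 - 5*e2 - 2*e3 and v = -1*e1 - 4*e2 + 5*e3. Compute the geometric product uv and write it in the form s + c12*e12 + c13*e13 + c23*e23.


In Cl(3,0): e_i^2 = 1, e_ie_j = -e_je_i for i != j.
Scalar part = u . v = (-3)*(-1) + (-5)*(-4) + (-2)*5
= 3 + 20 + (-10) = 13
e12 coeff = (-3)*(-4) - (-5)*(-1) = 12 - 5 = 7
e13 coeff = (-3)*5 - (-2)*(-1) = -15 - 2 = -17
e23 coeff = (-5)*5 - (-2)*(-4) = -25 - 8 = -33
uv = 13 + 7*e12 - 17*e13 - 33*e23


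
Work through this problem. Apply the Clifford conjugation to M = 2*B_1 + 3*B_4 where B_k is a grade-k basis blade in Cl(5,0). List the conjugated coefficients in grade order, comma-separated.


Clifford conjugate sign for grade k: (-1)^(k(k+1)/2)
Grade 1: (-1)^(1*2/2) = (-1)^1 = -1, coeff 2 -> -2
Grade 4: (-1)^(4*5/2) = (-1)^10 = 1, coeff 3 -> 3
Conjugated coefficients: -2, 3


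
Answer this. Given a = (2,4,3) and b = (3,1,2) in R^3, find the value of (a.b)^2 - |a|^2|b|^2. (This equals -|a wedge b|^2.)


a . b = 2*3 + 4*1 + 3*2
= 6 + 4 + 6 = 16
|a|^2 = 2^2 + 4^2 + 3^2 = 29
|b|^2 = 3^2 + 1^2 + 2^2 = 14
(a.b)^2 = 16^2 = 256
|a|^2 * |b|^2 = 29 * 14 = 406
Result = 256 - 406 = -150


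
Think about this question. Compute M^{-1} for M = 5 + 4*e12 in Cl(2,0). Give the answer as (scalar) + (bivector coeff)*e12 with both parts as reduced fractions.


M = 5 + 4*e12, where e12^2 = -1.
Since M commutes with its reverse ~M = a - b*e12, M * ~M = a^2 - b^2*e12^2 = a^2 + b^2.
So M^{-1} = ~M / (a^2 + b^2) = (a - b*e12)/(a^2 + b^2).
a^2 + b^2 = 25 + 16 = 41
Scalar part = 5/41 = 5/41
Bivector coeff = -4/41 = -4/41
M^{-1} = 5/41 - 4/41*e12


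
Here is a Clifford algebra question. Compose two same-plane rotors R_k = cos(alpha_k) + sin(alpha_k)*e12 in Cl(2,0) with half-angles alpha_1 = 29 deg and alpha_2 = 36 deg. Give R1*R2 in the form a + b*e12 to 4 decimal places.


Same-plane rotors commute and their half-angles add:
R1*R2 = cos(a1 + a2) + sin(a1 + a2)*e12.
a1 + a2 = 29 + 36 = 65 deg
cos(65 deg) = 0.4226
sin(65 deg) = 0.9063
R1*R2 = 0.4226 + 0.9063*e12


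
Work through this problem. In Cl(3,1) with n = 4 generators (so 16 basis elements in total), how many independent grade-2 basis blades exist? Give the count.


Number of grade-k basis blades in Cl(p,q) with n = p + q is C(n, k).
n = 3 + 1 = 4
C(4, 2) = 4! / (2! * 2!)
= 24 / (2 * 2)
= 6


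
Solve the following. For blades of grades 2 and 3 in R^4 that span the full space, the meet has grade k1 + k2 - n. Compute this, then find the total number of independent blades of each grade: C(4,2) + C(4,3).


Meet grade = grade(A) + grade(B) - n
= 2 + 3 - 4 = 1
C(4,2) = 6
C(4,3) = 4
dim_A + dim_B = 6 + 4 = 10


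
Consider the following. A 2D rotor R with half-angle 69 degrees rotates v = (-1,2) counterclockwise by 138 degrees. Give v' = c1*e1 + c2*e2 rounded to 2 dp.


Rotor R = cos(69deg) - sin(69deg)*e12
Rotation angle theta = 2 * 69 = 138 degrees
v' = R*v*~R rotates v by theta.
cos(138deg) = -0.7431, sin(138deg) = 0.6691
v'_1 = -1*cos(138deg) - 2*sin(138deg)
= -1*(-0.7431) - 2*0.6691
= -0.60
v'_2 = -1*sin(138deg) + 2*cos(138deg)
= -1*0.6691 + 2*(-0.7431)
= -2.16
v' = -0.60*e1 - 2.16*e2


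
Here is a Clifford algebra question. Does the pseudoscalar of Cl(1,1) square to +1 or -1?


The pseudoscalar I = e1...e_n (product of all n generators) of Cl(p,q) satisfies I^2 = (-1)^(q + n(n-1)/2).
p = 1, q = 1, n = p + q = 2
n(n-1)/2 = 2 * 1 / 2 = 1
Exponent = q + n(n-1)/2 = 1 + 1 = 2
I^2 = (-1)^2 = +1


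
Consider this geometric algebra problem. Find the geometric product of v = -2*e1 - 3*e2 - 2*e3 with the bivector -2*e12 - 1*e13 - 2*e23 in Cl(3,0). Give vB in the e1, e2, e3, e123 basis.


vB has grade-1 (vector) and grade-3 (trivector) parts: vB = (v _| B) + (v ^ B).
Vector part <vB>_1:
  e1: -v2*b12 - v3*b13 = -(-3)*(-2) - (-2)*(-1) = -8
  e2: v1*b12 - v3*b23 = (-2)*(-2) - (-2)*(-2) = 0
  e3: v1*b13 + v2*b23 = (-2)*(-1) + (-3)*(-2) = 8
Trivector part <vB>_3:
  e123: v1*b23 - v2*b13 + v3*b12 = (-2)*(-2) - (-3)*(-1) + (-2)*(-2) = 5
vB = -8*e1 + 0*e2 + 8*e3 + 5*e123


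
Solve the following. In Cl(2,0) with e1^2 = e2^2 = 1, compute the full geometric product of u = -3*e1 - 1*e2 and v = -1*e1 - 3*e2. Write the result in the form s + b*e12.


Expand: (-3*e1 - 1*e2)(-1*e1 - 3*e2)
= (-3)*(-1)*e1e1 + (-3)*(-3)*e1e2 + (-1)*(-1)*e2e1 + (-1)*(-3)*e2e2
Using e1^2 = e2^2 = 1, e2e1 = -e1e2:
Scalar part s = (-3)*(-1) + (-1)*(-3) = 3 + 3 = 6
Bivector part b = (-3)*(-3) - (-1)*(-1) = 9 - 1 = 8
uv = 6 + 8*e12


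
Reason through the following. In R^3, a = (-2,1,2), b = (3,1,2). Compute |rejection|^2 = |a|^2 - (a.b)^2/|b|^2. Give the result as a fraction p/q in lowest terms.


|a|^2 = (-2)^2 + 1^2 + 2^2 = 9
|b|^2 = 3^2 + 1^2 + 2^2 = 14
a . b = (-2)*3 + 1*1 + 2*2 = -1
(a.b)^2 = (-1)^2 = 1
|rej|^2 = 9 - 1/14
= (126 - 1)/14
= 125/14
In lowest terms: 125/14


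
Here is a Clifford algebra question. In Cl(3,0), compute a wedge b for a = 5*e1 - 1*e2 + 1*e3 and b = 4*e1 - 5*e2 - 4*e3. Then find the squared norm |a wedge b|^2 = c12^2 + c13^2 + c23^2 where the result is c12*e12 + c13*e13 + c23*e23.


a wedge b = (a1*b2 - a2*b1)*e12 + (a1*b3 - a3*b1)*e13 + (a2*b3 - a3*b2)*e23
e12 coeff: 5*(-5) - (-1)*4 = -25 - (-4) = -21
e13 coeff: 5*(-4) - 1*4 = -20 - 4 = -24
e23 coeff: (-1)*(-4) - 1*(-5) = 4 - (-5) = 9
|a wedge b|^2 = (-21)^2 + (-24)^2 + 9^2
= 441 + 576 + 81
= 1098


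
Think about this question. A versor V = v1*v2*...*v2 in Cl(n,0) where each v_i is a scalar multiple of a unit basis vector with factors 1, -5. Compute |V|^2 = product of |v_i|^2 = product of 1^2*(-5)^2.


Each vector v_i has |v_i|^2 = s_i^2
Squared scales: 1^2 = 1, (-5)^2 = 25
|V|^2 = 1 * 25
= 25


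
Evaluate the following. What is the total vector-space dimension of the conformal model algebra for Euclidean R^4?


The conformal model of R^4 uses Cl(5,1): the 4 Euclidean generators plus two extra orthogonal generators e+ (e+^2 = +1) and e- (e-^2 = -1), from which the null vectors e0, einf are built.
Number of generators m = 4 + 2 = 6.
dim Cl(p,q) = 2^m = 2^6 = 64


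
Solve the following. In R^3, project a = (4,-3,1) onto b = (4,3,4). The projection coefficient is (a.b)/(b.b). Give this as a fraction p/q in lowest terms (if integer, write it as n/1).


Projection coefficient = (a . b) / (b . b)
a . b = 4*4 + (-3)*3 + 1*4
= 16 + (-9) + 4 = 11
b . b = 4^2 + 3^2 + 4^2
= 16 + 9 + 16 = 41
Coefficient = 11/41
In lowest terms: 11/41


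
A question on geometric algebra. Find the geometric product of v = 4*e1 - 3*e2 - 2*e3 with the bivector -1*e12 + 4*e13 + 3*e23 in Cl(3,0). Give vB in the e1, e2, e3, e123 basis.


vB has grade-1 (vector) and grade-3 (trivector) parts: vB = (v _| B) + (v ^ B).
Vector part <vB>_1:
  e1: -v2*b12 - v3*b13 = -(-3)*(-1) - (-2)*(4) = 5
  e2: v1*b12 - v3*b23 = (4)*(-1) - (-2)*(3) = 2
  e3: v1*b13 + v2*b23 = (4)*(4) + (-3)*(3) = 7
Trivector part <vB>_3:
  e123: v1*b23 - v2*b13 + v3*b12 = (4)*(3) - (-3)*(4) + (-2)*(-1) = 26
vB = 5*e1 + 2*e2 + 7*e3 + 26*e123


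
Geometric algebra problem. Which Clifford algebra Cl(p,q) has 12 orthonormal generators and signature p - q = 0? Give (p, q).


We need p + q = 12 and p - q = 0.
Adding: 2p = 12 + 0 = 12, so p = 6.
Then q = 12 - 6 = 6.
(p, q) = (6, 6)


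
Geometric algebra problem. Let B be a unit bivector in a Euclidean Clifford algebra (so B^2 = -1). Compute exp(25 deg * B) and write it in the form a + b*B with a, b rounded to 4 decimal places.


For a unit bivector B with B^2 = -1, the exponential series gives
e^(theta*B) = cos(theta) + sin(theta)*B (the GA analogue of Euler's formula).
theta = 25 degrees = 0.436332 rad
cos(25 deg) = 0.9063
sin(25 deg) = 0.4226
exp(theta*B) = 0.9063 + 0.4226*B


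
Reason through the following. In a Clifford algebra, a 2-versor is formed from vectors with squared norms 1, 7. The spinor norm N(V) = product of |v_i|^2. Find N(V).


Spinor norm N(V) = |v1|^2 * |v2|^2 * ... * |v2|^2
= 1 * 7
Running product: 1, 7
N(V) = 7


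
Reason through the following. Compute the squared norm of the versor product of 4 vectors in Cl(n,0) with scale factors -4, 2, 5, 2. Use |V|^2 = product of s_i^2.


Each vector v_i has |v_i|^2 = s_i^2
Squared scales: (-4)^2 = 16, 2^2 = 4, 5^2 = 25, 2^2 = 4
|V|^2 = 16 * 4 * 25 * 4
= 6400


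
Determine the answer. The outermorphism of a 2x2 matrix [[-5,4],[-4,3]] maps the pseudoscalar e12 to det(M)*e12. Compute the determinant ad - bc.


The outermorphism of a linear map f sends e1^e2 to f(e1)^f(e2).
f(e1) = -5*e1 - 4*e2
f(e2) = 4*e1 + 3*e2
f(e1) ^ f(e2) = (-5*e1 - 4*e2) ^ (4*e1 + 3*e2)
= (-5)*3*e12 + (-4)*4*e21
= (-15 - (-16))*e12
= 1*e12
Coefficient = 1


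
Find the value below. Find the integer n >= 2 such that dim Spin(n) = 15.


dim Spin(n) = dim so(n) = n(n-1)/2.
Solve n(n-1)/2 = 15, i.e. n^2 - n - 30 = 0.
Discriminant = 1 + 8*15 = 121
n = (1 + sqrt(121))/2 = (1 + 11)/2 = 6


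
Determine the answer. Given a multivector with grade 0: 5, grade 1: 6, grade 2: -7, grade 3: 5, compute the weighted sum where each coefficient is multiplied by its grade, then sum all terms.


Grade-weighted sum = sum of grade_k * coefficient_k
0*5 = 0
1*6 = 6
2*(-7) = -14
3*5 = 15
Total = 0 + 6 + (-14) + 15 = 7


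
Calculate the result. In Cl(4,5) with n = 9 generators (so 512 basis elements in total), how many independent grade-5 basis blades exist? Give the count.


Number of grade-k basis blades in Cl(p,q) with n = p + q is C(n, k).
n = 4 + 5 = 9
C(9, 5) = 9! / (5! * 4!)
= 362880 / (120 * 24)
= 126


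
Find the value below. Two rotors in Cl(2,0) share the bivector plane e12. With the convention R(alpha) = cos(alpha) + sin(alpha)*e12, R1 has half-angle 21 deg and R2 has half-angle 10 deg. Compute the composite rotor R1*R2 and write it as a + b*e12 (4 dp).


Same-plane rotors commute and their half-angles add:
R1*R2 = cos(a1 + a2) + sin(a1 + a2)*e12.
a1 + a2 = 21 + 10 = 31 deg
cos(31 deg) = 0.8572
sin(31 deg) = 0.5150
R1*R2 = 0.8572 + 0.5150*e12


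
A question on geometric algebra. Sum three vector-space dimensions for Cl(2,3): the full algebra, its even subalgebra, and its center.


n = 2 + 3 = 5
Total dim = 2^5 = 32
Even subalgebra dim = 2^4 = 16
n is odd, so center dim = 2
Sum = 32 + 16 + 2 = 50


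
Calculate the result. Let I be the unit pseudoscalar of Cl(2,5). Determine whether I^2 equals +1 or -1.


The pseudoscalar I = e1...e_n (product of all n generators) of Cl(p,q) satisfies I^2 = (-1)^(q + n(n-1)/2).
p = 2, q = 5, n = p + q = 7
n(n-1)/2 = 7 * 6 / 2 = 21
Exponent = q + n(n-1)/2 = 5 + 21 = 26
I^2 = (-1)^26 = +1


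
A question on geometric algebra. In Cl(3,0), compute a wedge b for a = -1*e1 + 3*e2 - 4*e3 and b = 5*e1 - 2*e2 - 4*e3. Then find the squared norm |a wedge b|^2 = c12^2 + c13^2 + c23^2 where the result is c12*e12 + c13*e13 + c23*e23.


a wedge b = (a1*b2 - a2*b1)*e12 + (a1*b3 - a3*b1)*e13 + (a2*b3 - a3*b2)*e23
e12 coeff: (-1)*(-2) - 3*5 = 2 - 15 = -13
e13 coeff: (-1)*(-4) - (-4)*5 = 4 - (-20) = 24
e23 coeff: 3*(-4) - (-4)*(-2) = -12 - 8 = -20
|a wedge b|^2 = (-13)^2 + 24^2 + (-20)^2
= 169 + 576 + 400
= 1145


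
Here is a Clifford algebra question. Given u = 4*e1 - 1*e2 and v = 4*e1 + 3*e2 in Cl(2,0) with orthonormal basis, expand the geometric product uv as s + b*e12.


Expand: (4*e1 - 1*e2)(4*e1 + 3*e2)
= 4*4*e1e1 + 4*3*e1e2 + (-1)*4*e2e1 + (-1)*3*e2e2
Using e1^2 = e2^2 = 1, e2e1 = -e1e2:
Scalar part s = 4*4 + (-1)*3 = 16 + (-3) = 13
Bivector part b = 4*3 - (-1)*4 = 12 - (-4) = 16
uv = 13 + 16*e12


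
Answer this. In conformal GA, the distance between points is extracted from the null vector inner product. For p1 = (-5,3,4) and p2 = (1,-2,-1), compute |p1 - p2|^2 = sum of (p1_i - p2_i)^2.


p1 - p2 = (-6, 5, 5)
|p1 - p2|^2 = (-6)^2 + 5^2 + 5^2
= 36 + 25 + 25
= 86


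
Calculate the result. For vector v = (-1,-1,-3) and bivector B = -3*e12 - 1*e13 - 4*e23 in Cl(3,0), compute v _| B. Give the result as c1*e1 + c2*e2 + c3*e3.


Left contraction v _| B = <vB>_1 (grade-1 part of the geometric product vB).
Using e1_|e12 = e2, e2_|e12 = -e1, e1_|e13 = e3, e3_|e13 = -e1, e2_|e23 = e3, e3_|e23 = -e2:
e1 coeff: -v2*b12 - v3*b13 = -(-1)*(-3) - (-3)*(-1) = -6
e2 coeff: v1*b12 - v3*b23 = (-1)*(-3) - (-3)*(-4) = -9
e3 coeff: v1*b13 + v2*b23 = (-1)*(-1) + (-1)*(-4) = 5
v _| B = -6*e1 - 9*e2 + 5*e3


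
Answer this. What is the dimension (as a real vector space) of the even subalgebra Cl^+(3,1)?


Even subalgebra dimension = 2^(n-1)
n = 3 + 1 = 4
2^(4 - 1) = 2^3 = 8
Verification: sum of C(4,k) for even k = 1 + 6 + 1 = 8
Result = 8


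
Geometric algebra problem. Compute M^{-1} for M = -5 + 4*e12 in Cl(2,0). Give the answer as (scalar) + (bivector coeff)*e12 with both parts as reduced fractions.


M = -5 + 4*e12, where e12^2 = -1.
Since M commutes with its reverse ~M = a - b*e12, M * ~M = a^2 - b^2*e12^2 = a^2 + b^2.
So M^{-1} = ~M / (a^2 + b^2) = (a - b*e12)/(a^2 + b^2).
a^2 + b^2 = 25 + 16 = 41
Scalar part = -5/41 = -5/41
Bivector coeff = -4/41 = -4/41
M^{-1} = -5/41 - 4/41*e12


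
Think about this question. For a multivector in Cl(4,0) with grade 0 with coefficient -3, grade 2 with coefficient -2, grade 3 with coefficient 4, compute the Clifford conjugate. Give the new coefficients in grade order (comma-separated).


Clifford conjugate sign for grade k: (-1)^(k(k+1)/2)
Grade 0: (-1)^(0*1/2) = (-1)^0 = 1, coeff -3 -> -3
Grade 2: (-1)^(2*3/2) = (-1)^3 = -1, coeff -2 -> 2
Grade 3: (-1)^(3*4/2) = (-1)^6 = 1, coeff 4 -> 4
Conjugated coefficients: -3, 2, 4


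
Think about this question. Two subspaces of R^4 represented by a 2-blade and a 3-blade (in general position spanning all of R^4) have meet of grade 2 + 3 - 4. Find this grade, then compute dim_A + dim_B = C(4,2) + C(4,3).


Meet grade = grade(A) + grade(B) - n
= 2 + 3 - 4 = 1
C(4,2) = 6
C(4,3) = 4
dim_A + dim_B = 6 + 4 = 10


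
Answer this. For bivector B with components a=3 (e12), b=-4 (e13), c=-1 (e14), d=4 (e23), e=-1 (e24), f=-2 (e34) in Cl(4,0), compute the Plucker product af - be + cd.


Plucker relation: af - be + cd
a*f = 3*(-2) = -6
b*e = (-4)*(-1) = 4
c*d = (-1)*4 = -4
af - be + cd = -6 - 4 + (-4)
= -14


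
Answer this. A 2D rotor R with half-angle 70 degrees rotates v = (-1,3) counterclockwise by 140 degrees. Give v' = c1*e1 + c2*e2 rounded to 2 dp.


Rotor R = cos(70deg) - sin(70deg)*e12
Rotation angle theta = 2 * 70 = 140 degrees
v' = R*v*~R rotates v by theta.
cos(140deg) = -0.7660, sin(140deg) = 0.6428
v'_1 = -1*cos(140deg) - 3*sin(140deg)
= -1*(-0.7660) - 3*0.6428
= -1.16
v'_2 = -1*sin(140deg) + 3*cos(140deg)
= -1*0.6428 + 3*(-0.7660)
= -2.94
v' = -1.16*e1 - 2.94*e2


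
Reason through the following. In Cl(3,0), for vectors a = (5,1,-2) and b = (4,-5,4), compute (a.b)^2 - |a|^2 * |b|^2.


a . b = 5*4 + 1*(-5) + (-2)*4
= 20 + (-5) + (-8) = 7
|a|^2 = 5^2 + 1^2 + (-2)^2 = 30
|b|^2 = 4^2 + (-5)^2 + 4^2 = 57
(a.b)^2 = 7^2 = 49
|a|^2 * |b|^2 = 30 * 57 = 1710
Result = 49 - 1710 = -1661


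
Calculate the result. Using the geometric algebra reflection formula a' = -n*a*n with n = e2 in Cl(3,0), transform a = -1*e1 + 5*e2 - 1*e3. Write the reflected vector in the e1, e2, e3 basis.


Reflection formula: a' = -n*a*n, with n = e2 (unit vector, n^2 = 1).
For reflection through hyperplane perp to e2:
The component along e2 flips sign, others stay.
a = (-1, 5, -1)
a' = (-1, -5, -1)
a' = -1*e1 - 5*e2 - 1*e3


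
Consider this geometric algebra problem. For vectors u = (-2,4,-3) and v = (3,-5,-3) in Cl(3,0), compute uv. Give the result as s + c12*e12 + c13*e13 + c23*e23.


In Cl(3,0): e_i^2 = 1, e_ie_j = -e_je_i for i != j.
Scalar part = u . v = (-2)*3 + 4*(-5) + (-3)*(-3)
= -6 + (-20) + 9 = -17
e12 coeff = (-2)*(-5) - 4*3 = 10 - 12 = -2
e13 coeff = (-2)*(-3) - (-3)*3 = 6 - (-9) = 15
e23 coeff = 4*(-3) - (-3)*(-5) = -12 - 15 = -27
uv = -17 - 2*e12 + 15*e13 - 27*e23


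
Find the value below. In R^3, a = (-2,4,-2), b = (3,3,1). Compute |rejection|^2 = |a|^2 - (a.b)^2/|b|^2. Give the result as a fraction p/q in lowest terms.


|a|^2 = (-2)^2 + 4^2 + (-2)^2 = 24
|b|^2 = 3^2 + 3^2 + 1^2 = 19
a . b = (-2)*3 + 4*3 + (-2)*1 = 4
(a.b)^2 = 4^2 = 16
|rej|^2 = 24 - 16/19
= (456 - 16)/19
= 440/19
In lowest terms: 440/19


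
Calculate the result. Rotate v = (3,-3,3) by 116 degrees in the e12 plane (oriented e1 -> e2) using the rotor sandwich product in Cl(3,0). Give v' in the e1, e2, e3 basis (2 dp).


Rotor R = cos(58deg) - sin(58deg)*e12
Rotation angle theta = 2 * 58 = 116 degrees in the e12 plane (e1 -> e2).
The component perpendicular to the plane (e3) is invariant: v'_3 = v3 = 3.00
cos(116deg) = -0.4384, sin(116deg) = 0.8988
v'_1 = v1*cos(theta) - v2*sin(theta) = 3*(-0.4384) - (-3)*0.8988 = 1.38
v'_2 = v1*sin(theta) + v2*cos(theta) = 3*0.8988 + (-3)*(-0.4384) = 4.01
v' = 1.38*e1 + 4.01*e2 + 3.00*e3


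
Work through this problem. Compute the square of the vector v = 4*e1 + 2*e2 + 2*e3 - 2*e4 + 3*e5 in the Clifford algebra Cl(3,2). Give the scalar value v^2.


v^2 = sum of c_i^2 * e_i^2
Positive signature terms (e_i^2 = +1): 4^2 + 2^2 + 2^2 = 24
Negative signature terms (e_j^2 = -1): (-2)^2 + 3^2 = 13
v^2 = 24 - 13 = 11


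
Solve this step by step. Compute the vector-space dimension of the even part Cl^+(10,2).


Even subalgebra dimension = 2^(n-1)
n = 10 + 2 = 12
2^(12 - 1) = 2^11 = 2048
Verification: sum of C(12,k) for even k = 1 + 66 + 495 + 924 + 495 + 66 + 1 = 2048
Result = 2048


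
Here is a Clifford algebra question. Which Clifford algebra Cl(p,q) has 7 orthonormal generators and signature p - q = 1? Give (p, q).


We need p + q = 7 and p - q = 1.
Adding: 2p = 7 + 1 = 8, so p = 4.
Then q = 7 - 4 = 3.
(p, q) = (4, 3)


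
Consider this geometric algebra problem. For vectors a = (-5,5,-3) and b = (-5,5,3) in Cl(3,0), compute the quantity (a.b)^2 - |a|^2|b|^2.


a . b = (-5)*(-5) + 5*5 + (-3)*3
= 25 + 25 + (-9) = 41
|a|^2 = (-5)^2 + 5^2 + (-3)^2 = 59
|b|^2 = (-5)^2 + 5^2 + 3^2 = 59
(a.b)^2 = 41^2 = 1681
|a|^2 * |b|^2 = 59 * 59 = 3481
Result = 1681 - 3481 = -1800


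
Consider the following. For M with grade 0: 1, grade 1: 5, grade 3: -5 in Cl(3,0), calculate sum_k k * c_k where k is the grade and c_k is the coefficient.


Grade-weighted sum = sum of grade_k * coefficient_k
0*1 = 0
1*5 = 5
3*(-5) = -15
Total = 0 + 5 + (-15) = -10


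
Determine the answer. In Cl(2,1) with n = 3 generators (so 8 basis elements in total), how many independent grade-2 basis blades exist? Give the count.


Number of grade-k basis blades in Cl(p,q) with n = p + q is C(n, k).
n = 2 + 1 = 3
C(3, 2) = 3! / (2! * 1!)
= 6 / (2 * 1)
= 3


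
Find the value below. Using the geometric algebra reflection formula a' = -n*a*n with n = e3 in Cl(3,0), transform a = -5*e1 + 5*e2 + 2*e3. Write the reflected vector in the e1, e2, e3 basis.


Reflection formula: a' = -n*a*n, with n = e3 (unit vector, n^2 = 1).
For reflection through hyperplane perp to e3:
The component along e3 flips sign, others stay.
a = (-5, 5, 2)
a' = (-5, 5, -2)
a' = -5*e1 + 5*e2 - 2*e3


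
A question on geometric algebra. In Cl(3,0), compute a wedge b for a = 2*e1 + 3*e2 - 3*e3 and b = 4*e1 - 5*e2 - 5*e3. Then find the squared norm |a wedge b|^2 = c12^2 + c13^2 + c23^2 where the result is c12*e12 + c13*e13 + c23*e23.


a wedge b = (a1*b2 - a2*b1)*e12 + (a1*b3 - a3*b1)*e13 + (a2*b3 - a3*b2)*e23
e12 coeff: 2*(-5) - 3*4 = -10 - 12 = -22
e13 coeff: 2*(-5) - (-3)*4 = -10 - (-12) = 2
e23 coeff: 3*(-5) - (-3)*(-5) = -15 - 15 = -30
|a wedge b|^2 = (-22)^2 + 2^2 + (-30)^2
= 484 + 4 + 900
= 1388


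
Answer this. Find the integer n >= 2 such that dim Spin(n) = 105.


dim Spin(n) = dim so(n) = n(n-1)/2.
Solve n(n-1)/2 = 105, i.e. n^2 - n - 210 = 0.
Discriminant = 1 + 8*105 = 841
n = (1 + sqrt(841))/2 = (1 + 29)/2 = 15


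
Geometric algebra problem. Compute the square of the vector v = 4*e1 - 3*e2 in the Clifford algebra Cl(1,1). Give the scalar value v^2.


v^2 = sum of c_i^2 * e_i^2
Positive signature terms (e_i^2 = +1): 4^2 = 16
Negative signature terms (e_j^2 = -1): (-3)^2 = 9
v^2 = 16 - 9 = 7


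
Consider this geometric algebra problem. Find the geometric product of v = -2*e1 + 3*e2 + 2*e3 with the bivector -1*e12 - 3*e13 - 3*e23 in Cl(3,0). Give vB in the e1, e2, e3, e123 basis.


vB has grade-1 (vector) and grade-3 (trivector) parts: vB = (v _| B) + (v ^ B).
Vector part <vB>_1:
  e1: -v2*b12 - v3*b13 = -(3)*(-1) - (2)*(-3) = 9
  e2: v1*b12 - v3*b23 = (-2)*(-1) - (2)*(-3) = 8
  e3: v1*b13 + v2*b23 = (-2)*(-3) + (3)*(-3) = -3
Trivector part <vB>_3:
  e123: v1*b23 - v2*b13 + v3*b12 = (-2)*(-3) - (3)*(-3) + (2)*(-1) = 13
vB = 9*e1 + 8*e2 - 3*e3 + 13*e123


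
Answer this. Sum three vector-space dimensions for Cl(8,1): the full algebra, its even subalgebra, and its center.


n = 8 + 1 = 9
Total dim = 2^9 = 512
Even subalgebra dim = 2^8 = 256
n is odd, so center dim = 2
Sum = 512 + 256 + 2 = 770


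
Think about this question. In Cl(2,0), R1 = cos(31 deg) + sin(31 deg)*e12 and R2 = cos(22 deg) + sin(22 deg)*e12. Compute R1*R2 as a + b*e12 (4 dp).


Same-plane rotors commute and their half-angles add:
R1*R2 = cos(a1 + a2) + sin(a1 + a2)*e12.
a1 + a2 = 31 + 22 = 53 deg
cos(53 deg) = 0.6018
sin(53 deg) = 0.7986
R1*R2 = 0.6018 + 0.7986*e12


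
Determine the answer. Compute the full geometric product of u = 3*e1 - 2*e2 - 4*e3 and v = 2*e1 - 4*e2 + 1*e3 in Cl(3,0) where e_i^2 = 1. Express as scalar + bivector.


In Cl(3,0): e_i^2 = 1, e_ie_j = -e_je_i for i != j.
Scalar part = u . v = 3*2 + (-2)*(-4) + (-4)*1
= 6 + 8 + (-4) = 10
e12 coeff = 3*(-4) - (-2)*2 = -12 - (-4) = -8
e13 coeff = 3*1 - (-4)*2 = 3 - (-8) = 11
e23 coeff = (-2)*1 - (-4)*(-4) = -2 - 16 = -18
uv = 10 - 8*e12 + 11*e13 - 18*e23


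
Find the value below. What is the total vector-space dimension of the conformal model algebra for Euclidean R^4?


The conformal model of R^4 uses Cl(5,1): the 4 Euclidean generators plus two extra orthogonal generators e+ (e+^2 = +1) and e- (e-^2 = -1), from which the null vectors e0, einf are built.
Number of generators m = 4 + 2 = 6.
dim Cl(p,q) = 2^m = 2^6 = 64


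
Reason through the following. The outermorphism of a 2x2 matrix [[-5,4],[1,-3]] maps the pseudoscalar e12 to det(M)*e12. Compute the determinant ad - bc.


The outermorphism of a linear map f sends e1^e2 to f(e1)^f(e2).
f(e1) = -5*e1 + 1*e2
f(e2) = 4*e1 - 3*e2
f(e1) ^ f(e2) = (-5*e1 + 1*e2) ^ (4*e1 - 3*e2)
= (-5)*(-3)*e12 + 1*4*e21
= (15 - 4)*e12
= 11*e12
Coefficient = 11


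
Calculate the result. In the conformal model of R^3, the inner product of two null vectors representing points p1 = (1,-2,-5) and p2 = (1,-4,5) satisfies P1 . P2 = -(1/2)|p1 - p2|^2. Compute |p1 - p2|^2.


p1 - p2 = (0, 2, -10)
|p1 - p2|^2 = 0^2 + 2^2 + (-10)^2
= 0 + 4 + 100
= 104


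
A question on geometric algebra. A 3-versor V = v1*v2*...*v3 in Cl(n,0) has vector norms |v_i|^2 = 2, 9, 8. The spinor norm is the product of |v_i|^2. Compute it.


Spinor norm N(V) = |v1|^2 * |v2|^2 * ... * |v3|^2
= 2 * 9 * 8
Running product: 2, 18, 144
N(V) = 144


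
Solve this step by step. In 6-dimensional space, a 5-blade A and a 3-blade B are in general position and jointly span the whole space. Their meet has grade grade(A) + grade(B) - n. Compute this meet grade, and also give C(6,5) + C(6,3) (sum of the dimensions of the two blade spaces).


Meet grade = grade(A) + grade(B) - n
= 5 + 3 - 6 = 2
C(6,5) = 6
C(6,3) = 20
dim_A + dim_B = 6 + 20 = 26


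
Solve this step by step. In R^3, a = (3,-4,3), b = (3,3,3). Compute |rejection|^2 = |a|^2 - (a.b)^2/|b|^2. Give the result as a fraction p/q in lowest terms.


|a|^2 = 3^2 + (-4)^2 + 3^2 = 34
|b|^2 = 3^2 + 3^2 + 3^2 = 27
a . b = 3*3 + (-4)*3 + 3*3 = 6
(a.b)^2 = 6^2 = 36
|rej|^2 = 34 - 36/27
= (918 - 36)/27
= 882/27
In lowest terms: 98/3


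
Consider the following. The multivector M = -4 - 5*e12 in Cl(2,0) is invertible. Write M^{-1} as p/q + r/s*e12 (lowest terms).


M = -4 - 5*e12, where e12^2 = -1.
Since M commutes with its reverse ~M = a - b*e12, M * ~M = a^2 - b^2*e12^2 = a^2 + b^2.
So M^{-1} = ~M / (a^2 + b^2) = (a - b*e12)/(a^2 + b^2).
a^2 + b^2 = 16 + 25 = 41
Scalar part = -4/41 = -4/41
Bivector coeff = 5/41 = 5/41
M^{-1} = -4/41 + 5/41*e12


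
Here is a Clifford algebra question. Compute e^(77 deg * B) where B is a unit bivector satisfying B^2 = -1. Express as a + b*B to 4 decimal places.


For a unit bivector B with B^2 = -1, the exponential series gives
e^(theta*B) = cos(theta) + sin(theta)*B (the GA analogue of Euler's formula).
theta = 77 degrees = 1.343904 rad
cos(77 deg) = 0.2250
sin(77 deg) = 0.9744
exp(theta*B) = 0.2250 + 0.9744*B


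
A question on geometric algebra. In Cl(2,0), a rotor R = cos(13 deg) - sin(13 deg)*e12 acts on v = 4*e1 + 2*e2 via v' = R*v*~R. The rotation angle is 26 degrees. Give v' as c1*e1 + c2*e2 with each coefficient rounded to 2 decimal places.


Rotor R = cos(13deg) - sin(13deg)*e12
Rotation angle theta = 2 * 13 = 26 degrees
v' = R*v*~R rotates v by theta.
cos(26deg) = 0.8988, sin(26deg) = 0.4384
v'_1 = 4*cos(26deg) - 2*sin(26deg)
= 4*0.8988 - 2*0.4384
= 2.72
v'_2 = 4*sin(26deg) + 2*cos(26deg)
= 4*0.4384 + 2*0.8988
= 3.55
v' = 2.72*e1 + 3.55*e2
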